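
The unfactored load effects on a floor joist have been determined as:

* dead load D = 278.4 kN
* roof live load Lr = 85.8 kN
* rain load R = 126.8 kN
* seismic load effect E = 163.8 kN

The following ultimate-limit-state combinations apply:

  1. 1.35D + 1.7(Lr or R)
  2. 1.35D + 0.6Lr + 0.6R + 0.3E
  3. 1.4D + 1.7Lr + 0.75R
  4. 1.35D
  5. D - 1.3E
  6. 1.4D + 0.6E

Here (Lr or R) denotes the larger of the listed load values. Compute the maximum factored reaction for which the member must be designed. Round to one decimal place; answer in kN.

(Lr or R) → R = 126.8 kN.
1. 1.35(278.4) + 1.7(126.8) = 375.8 + 215.6 = 591.4
2. 1.35(278.4) + 0.6(85.8) + 0.6(126.8) + 0.3(163.8) = 375.8 + 51.5 + 76.1 + 49.1 = 552.5
3. 1.4(278.4) + 1.7(85.8) + 0.75(126.8) = 630.7
4. 1.35(278.4) = 375.8
5. 1.0(278.4) - 1.3(163.8) = 278.4 - 212.9 = 65.5
6. 1.4(278.4) + 0.6(163.8) = 488.0
Maximum is from combination 3.

630.7 kN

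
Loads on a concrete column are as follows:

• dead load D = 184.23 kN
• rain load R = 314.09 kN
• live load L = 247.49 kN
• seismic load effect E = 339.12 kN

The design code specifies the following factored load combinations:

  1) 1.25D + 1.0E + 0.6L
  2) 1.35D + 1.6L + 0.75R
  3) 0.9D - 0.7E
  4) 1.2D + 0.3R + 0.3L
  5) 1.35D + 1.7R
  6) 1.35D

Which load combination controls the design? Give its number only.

Combination 2

1) 1.25(184.23) + 1.0(339.12) + 0.6(247.49) = 717.90
2) 1.35(184.23) + 1.6(247.49) + 0.75(314.09) = 880.26
3) 0.9(184.23) - 0.7(339.12) = -71.58
4) 1.2(184.23) + 0.3(314.09) + 0.3(247.49) = 389.55
5) 1.35(184.23) + 1.7(314.09) = 782.66
6) 1.35(184.23) = 248.71
The largest value is 880.26 kN from combination 2.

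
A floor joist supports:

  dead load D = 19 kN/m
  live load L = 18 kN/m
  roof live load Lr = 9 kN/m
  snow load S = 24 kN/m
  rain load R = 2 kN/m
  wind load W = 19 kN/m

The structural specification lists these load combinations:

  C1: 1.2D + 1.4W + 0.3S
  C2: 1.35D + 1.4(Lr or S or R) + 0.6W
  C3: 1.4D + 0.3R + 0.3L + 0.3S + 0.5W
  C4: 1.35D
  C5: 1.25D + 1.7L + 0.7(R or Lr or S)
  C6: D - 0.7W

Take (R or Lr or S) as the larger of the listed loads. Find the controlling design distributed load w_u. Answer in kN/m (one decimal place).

(Lr or S or R) → S = 24 kN/m; (R or Lr or S) → S = 24 kN/m.
C1: 1.2(19) + 1.4(19) + 0.3(24) = 56.6
C2: 1.35(19) + 1.4(24) + 0.6(19) = 70.7
C3: 1.4(19) + 0.3(2) + 0.3(18) + 0.3(24) + 0.5(19) = 49.3
C4: 1.35(19) = 25.7
C5: 1.25(19) + 1.7(18) + 0.7(24) = 71.2
C6: 1.0(19) - 0.7(19) = 5.7
The controlling combination is 5, giving 71.2 kN/m.

71.2 kN/m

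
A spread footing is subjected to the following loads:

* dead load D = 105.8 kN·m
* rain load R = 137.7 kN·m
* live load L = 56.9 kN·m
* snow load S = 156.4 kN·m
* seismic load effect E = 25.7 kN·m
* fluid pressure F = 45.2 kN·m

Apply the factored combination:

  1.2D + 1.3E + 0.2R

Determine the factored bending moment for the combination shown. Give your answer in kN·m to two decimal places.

187.91 kN·m

1.2(105.8) + 1.3(25.7) + 0.2(137.7) = 126.96 + 33.41 + 27.54 = 187.91
M_u = 187.91 kN·m.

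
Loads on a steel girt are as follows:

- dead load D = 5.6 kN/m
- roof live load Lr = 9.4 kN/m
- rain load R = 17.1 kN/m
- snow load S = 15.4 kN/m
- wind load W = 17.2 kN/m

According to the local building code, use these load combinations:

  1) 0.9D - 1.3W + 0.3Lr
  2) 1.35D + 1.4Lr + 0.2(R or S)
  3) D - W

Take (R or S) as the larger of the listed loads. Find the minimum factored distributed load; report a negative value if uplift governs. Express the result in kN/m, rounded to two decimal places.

-14.50 kN/m

(R or S) → R = 17.1 kN/m.
1) 0.9(5.6) - 1.3(17.2) + 0.3(9.4) = 5.04 - 22.36 + 2.82 = -14.50
2) 1.35(5.6) + 1.4(9.4) + 0.2(17.1) = 7.56 + 13.16 + 3.42 = 24.14
3) 1.0(5.6) - 1.0(17.2) = 5.60 - 17.20 = -11.60
Combination 1 gives the minimum: -14.50 kN/m.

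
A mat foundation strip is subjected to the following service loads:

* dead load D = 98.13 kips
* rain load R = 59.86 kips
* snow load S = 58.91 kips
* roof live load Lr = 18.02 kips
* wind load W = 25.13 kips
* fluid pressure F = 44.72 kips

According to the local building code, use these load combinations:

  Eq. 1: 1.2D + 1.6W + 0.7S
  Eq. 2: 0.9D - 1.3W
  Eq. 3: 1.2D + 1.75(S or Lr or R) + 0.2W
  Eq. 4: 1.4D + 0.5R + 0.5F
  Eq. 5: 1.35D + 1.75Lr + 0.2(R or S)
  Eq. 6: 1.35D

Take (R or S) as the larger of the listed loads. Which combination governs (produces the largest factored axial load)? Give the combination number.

(S or Lr or R) → R = 59.86 kips; (R or S) → R = 59.86 kips.
Eq. 1: 1.2(98.13) + 1.6(25.13) + 0.7(58.91) = 199.20
Eq. 2: 0.9(98.13) - 1.3(25.13) = 88.32 - 32.67 = 55.65
Eq. 3: 1.2(98.13) + 1.75(59.86) + 0.2(25.13) = 227.54
Eq. 4: 1.4(98.13) + 0.5(59.86) + 0.5(44.72) = 137.38 + 29.93 + 22.36 = 189.67
Eq. 5: 1.35(98.13) + 1.75(18.02) + 0.2(59.86) = 175.98
Eq. 6: 1.35(98.13) = 132.48
The largest value is 227.54 kips from combination 3.

Combination 3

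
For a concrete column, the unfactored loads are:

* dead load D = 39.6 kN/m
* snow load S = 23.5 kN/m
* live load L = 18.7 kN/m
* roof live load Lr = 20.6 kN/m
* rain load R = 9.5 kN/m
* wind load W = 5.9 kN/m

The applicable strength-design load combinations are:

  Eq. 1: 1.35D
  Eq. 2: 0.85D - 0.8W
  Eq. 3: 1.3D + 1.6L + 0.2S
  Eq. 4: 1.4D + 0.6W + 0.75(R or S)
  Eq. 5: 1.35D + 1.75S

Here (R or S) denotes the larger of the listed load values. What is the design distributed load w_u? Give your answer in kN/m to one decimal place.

(R or S) → S = 23.5 kN/m.
Eq. 1: 1.35(39.6) = 53.5
Eq. 2: 0.85(39.6) - 0.8(5.9) = 28.9
Eq. 3: 1.3(39.6) + 1.6(18.7) + 0.2(23.5) = 51.5 + 29.9 + 4.7 = 86.1
Eq. 4: 1.4(39.6) + 0.6(5.9) + 0.75(23.5) = 76.6
Eq. 5: 1.35(39.6) + 1.75(23.5) = 53.5 + 41.1 = 94.6
The controlling combination is 5, giving 94.6 kN/m.

94.6 kN/m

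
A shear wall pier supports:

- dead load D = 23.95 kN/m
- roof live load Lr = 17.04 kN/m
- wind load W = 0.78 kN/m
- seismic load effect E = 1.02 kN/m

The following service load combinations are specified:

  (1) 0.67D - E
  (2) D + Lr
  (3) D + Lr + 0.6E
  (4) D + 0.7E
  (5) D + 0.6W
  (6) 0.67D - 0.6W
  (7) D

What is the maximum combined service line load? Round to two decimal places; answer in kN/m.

41.60 kN/m

(1) 0.67(23.95) - 1.0(1.02) = 16.05 - 1.02 = 15.03
(2) 1.0(23.95) + 1.0(17.04) = 23.95 + 17.04 = 40.99
(3) 1.0(23.95) + 1.0(17.04) + 0.6(1.02) = 23.95 + 17.04 + 0.61 = 41.60
(4) 1.0(23.95) + 0.7(1.02) = 23.95 + 0.71 = 24.66
(5) 1.0(23.95) + 0.6(0.78) = 23.95 + 0.47 = 24.42
(6) 0.67(23.95) - 0.6(0.78) = 16.05 - 0.47 = 15.58
(7) 1.0(23.95) = 23.95
Combination 3 governs: w = 41.60 kN/m.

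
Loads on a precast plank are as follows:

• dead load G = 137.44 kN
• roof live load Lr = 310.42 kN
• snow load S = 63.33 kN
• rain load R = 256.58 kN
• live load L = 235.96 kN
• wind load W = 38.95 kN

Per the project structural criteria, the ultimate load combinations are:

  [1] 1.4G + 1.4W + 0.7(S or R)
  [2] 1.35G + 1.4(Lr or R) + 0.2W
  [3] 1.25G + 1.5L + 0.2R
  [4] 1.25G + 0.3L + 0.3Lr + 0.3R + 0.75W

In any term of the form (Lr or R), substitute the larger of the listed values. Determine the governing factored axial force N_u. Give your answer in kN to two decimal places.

627.92 kN

(S or R) → R = 256.58 kN; (Lr or R) → Lr = 310.42 kN.
[1] 1.4(137.44) + 1.4(38.95) + 0.7(256.58) = 426.55
[2] 1.35(137.44) + 1.4(310.42) + 0.2(38.95) = 185.54 + 434.59 + 7.79 = 627.92
[3] 1.25(137.44) + 1.5(235.96) + 0.2(256.58) = 171.80 + 353.94 + 51.32 = 577.06
[4] 1.25(137.44) + 0.3(235.96) + 0.3(310.42) + 0.3(256.58) + 0.75(38.95) = 171.80 + 70.79 + 93.13 + 76.97 + 29.21 = 441.90
Maximum is from combination 2.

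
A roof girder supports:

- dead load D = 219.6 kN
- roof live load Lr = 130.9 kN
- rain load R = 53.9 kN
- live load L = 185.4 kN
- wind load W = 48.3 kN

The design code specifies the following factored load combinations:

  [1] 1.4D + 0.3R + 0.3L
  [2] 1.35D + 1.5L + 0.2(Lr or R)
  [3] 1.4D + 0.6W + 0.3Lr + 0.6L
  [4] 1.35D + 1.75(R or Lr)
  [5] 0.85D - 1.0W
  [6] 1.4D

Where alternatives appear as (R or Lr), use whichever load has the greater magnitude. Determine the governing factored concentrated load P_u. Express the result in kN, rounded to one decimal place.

(Lr or R) → Lr = 130.9 kN; (R or Lr) → Lr = 130.9 kN.
[1] 1.4(219.6) + 0.3(53.9) + 0.3(185.4) = 307.4 + 16.2 + 55.6 = 379.2
[2] 1.35(219.6) + 1.5(185.4) + 0.2(130.9) = 600.7
[3] 1.4(219.6) + 0.6(48.3) + 0.3(130.9) + 0.6(185.4) = 307.4 + 29.0 + 39.3 + 111.2 = 486.9
[4] 1.35(219.6) + 1.75(130.9) = 525.5
[5] 0.85(219.6) - 1.0(48.3) = 186.7 - 48.3 = 138.4
[6] 1.4(219.6) = 307.4
Maximum is from combination 2.

600.7 kN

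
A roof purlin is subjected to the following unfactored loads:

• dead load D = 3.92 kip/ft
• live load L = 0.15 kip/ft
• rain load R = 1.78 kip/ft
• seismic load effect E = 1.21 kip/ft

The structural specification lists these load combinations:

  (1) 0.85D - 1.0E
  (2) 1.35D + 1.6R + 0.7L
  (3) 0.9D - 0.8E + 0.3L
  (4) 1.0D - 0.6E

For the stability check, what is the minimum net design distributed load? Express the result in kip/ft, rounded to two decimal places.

2.12 kip/ft

(1) 0.85(3.92) - 1.0(1.21) = 2.12
(2) 1.35(3.92) + 1.6(1.78) + 0.7(0.15) = 8.25
(3) 0.9(3.92) - 0.8(1.21) + 0.3(0.15) = 2.61
(4) 1.0(3.92) - 0.6(1.21) = 3.19
Combination 1 gives the minimum: 2.12 kip/ft.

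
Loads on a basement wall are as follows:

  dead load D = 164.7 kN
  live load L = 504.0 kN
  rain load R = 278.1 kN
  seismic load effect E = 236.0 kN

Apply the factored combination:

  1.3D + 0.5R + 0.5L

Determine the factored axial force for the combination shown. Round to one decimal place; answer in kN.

605.2 kN

1.3(164.7) + 0.5(278.1) + 0.5(504.0) = 214.1 + 139.1 + 252.0 = 605.2
N_u = 605.2 kN.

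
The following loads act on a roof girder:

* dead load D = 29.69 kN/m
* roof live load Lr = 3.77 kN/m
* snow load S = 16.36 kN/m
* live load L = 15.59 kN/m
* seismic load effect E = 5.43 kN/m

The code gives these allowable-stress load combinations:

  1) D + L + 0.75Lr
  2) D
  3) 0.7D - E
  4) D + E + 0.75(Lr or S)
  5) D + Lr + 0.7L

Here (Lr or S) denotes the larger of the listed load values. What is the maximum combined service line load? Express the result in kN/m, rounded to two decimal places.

48.11 kN/m

(Lr or S) → S = 16.36 kN/m.
1) 1.0(29.69) + 1.0(15.59) + 0.75(3.77) = 29.69 + 15.59 + 2.83 = 48.11
2) 1.0(29.69) = 29.69
3) 0.7(29.69) - 1.0(5.43) = 20.78 - 5.43 = 15.35
4) 1.0(29.69) + 1.0(5.43) + 0.75(16.36) = 29.69 + 5.43 + 12.27 = 47.39
5) 1.0(29.69) + 1.0(3.77) + 0.7(15.59) = 29.69 + 3.77 + 10.91 = 44.37
Maximum is from combination 1.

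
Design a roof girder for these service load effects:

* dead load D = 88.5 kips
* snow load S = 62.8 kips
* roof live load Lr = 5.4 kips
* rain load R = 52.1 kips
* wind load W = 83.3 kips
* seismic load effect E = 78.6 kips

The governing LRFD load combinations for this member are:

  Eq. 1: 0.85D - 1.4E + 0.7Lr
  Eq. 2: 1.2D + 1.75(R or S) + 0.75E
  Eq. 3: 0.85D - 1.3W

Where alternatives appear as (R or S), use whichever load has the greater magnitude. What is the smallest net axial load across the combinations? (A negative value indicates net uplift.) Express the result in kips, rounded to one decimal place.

-33.1 kips

(R or S) → S = 62.8 kips.
Eq. 1: 0.85(88.5) - 1.4(78.6) + 0.7(5.4) = 75.2 - 110.0 + 3.8 = -31.0
Eq. 2: 1.2(88.5) + 1.75(62.8) + 0.75(78.6) = 106.2 + 109.9 + 59.0 = 275.1
Eq. 3: 0.85(88.5) - 1.3(83.3) = 75.2 - 108.3 = -33.1
Combination 3 gives the minimum: -33.1 kips.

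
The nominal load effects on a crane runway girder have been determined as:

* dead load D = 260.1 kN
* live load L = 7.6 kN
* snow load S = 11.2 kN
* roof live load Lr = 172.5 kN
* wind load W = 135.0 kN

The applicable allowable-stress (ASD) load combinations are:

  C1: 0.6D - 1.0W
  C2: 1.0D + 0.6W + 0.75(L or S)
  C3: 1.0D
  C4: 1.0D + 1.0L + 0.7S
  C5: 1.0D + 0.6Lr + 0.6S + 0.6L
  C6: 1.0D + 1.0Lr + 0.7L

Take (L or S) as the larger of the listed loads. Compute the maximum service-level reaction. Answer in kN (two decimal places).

437.92 kN

(L or S) → S = 11.2 kN.
C1: 0.6(260.1) - 1.0(135.0) = 21.06
C2: 1.0(260.1) + 0.6(135.0) + 0.75(11.2) = 349.50
C3: 1.0(260.1) = 260.10
C4: 1.0(260.1) + 1.0(7.6) + 0.7(11.2) = 275.54
C5: 1.0(260.1) + 0.6(172.5) + 0.6(11.2) + 0.6(7.6) = 374.88
C6: 1.0(260.1) + 1.0(172.5) + 0.7(7.6) = 437.92
Combination 6 governs: V = 437.92 kN.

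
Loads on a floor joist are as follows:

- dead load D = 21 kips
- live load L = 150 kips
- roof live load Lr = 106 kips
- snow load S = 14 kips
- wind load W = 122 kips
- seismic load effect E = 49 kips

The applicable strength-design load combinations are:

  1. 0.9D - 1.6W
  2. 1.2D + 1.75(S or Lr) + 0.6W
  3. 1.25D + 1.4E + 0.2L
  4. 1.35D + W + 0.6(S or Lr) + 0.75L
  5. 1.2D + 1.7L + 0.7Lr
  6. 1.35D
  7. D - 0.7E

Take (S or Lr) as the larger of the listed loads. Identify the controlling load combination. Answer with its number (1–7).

(S or Lr) → Lr = 106 kips.
1. 0.9(21) - 1.6(122) = 18.9 - 195.2 = -176.3
2. 1.2(21) + 1.75(106) + 0.6(122) = 25.2 + 185.5 + 73.2 = 283.9
3. 1.25(21) + 1.4(49) + 0.2(150) = 26.3 + 68.6 + 30.0 = 124.9
4. 1.35(21) + 1.0(122) + 0.6(106) + 0.75(150) = 28.4 + 122.0 + 63.6 + 112.5 = 326.5
5. 1.2(21) + 1.7(150) + 0.7(106) = 25.2 + 255.0 + 74.2 = 354.4
6. 1.35(21) = 28.4
7. 1.0(21) - 0.7(49) = 21.0 - 34.3 = -13.3
The largest value is 354.4 kips from combination 5.

Combination 5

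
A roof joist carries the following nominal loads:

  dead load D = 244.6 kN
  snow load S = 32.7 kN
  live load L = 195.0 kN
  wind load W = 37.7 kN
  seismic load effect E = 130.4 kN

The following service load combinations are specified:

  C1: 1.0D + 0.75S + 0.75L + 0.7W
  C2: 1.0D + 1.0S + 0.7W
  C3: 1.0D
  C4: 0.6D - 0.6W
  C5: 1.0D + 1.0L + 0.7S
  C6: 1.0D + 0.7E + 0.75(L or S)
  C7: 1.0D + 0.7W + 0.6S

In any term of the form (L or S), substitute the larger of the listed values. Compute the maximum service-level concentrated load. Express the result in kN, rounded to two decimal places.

(L or S) → L = 195.0 kN.
C1: 1.0(244.6) + 0.75(32.7) + 0.75(195.0) + 0.7(37.7) = 244.60 + 24.53 + 146.25 + 26.39 = 441.77
C2: 1.0(244.6) + 1.0(32.7) + 0.7(37.7) = 244.60 + 32.70 + 26.39 = 303.69
C3: 1.0(244.6) = 244.60
C4: 0.6(244.6) - 0.6(37.7) = 146.76 - 22.62 = 124.14
C5: 1.0(244.6) + 1.0(195.0) + 0.7(32.7) = 244.60 + 195.00 + 22.89 = 462.49
C6: 1.0(244.6) + 0.7(130.4) + 0.75(195.0) = 244.60 + 91.28 + 146.25 = 482.13
C7: 1.0(244.6) + 0.7(37.7) + 0.6(32.7) = 244.60 + 26.39 + 19.62 = 290.61
The controlling combination is 6, giving 482.13 kN.

482.13 kN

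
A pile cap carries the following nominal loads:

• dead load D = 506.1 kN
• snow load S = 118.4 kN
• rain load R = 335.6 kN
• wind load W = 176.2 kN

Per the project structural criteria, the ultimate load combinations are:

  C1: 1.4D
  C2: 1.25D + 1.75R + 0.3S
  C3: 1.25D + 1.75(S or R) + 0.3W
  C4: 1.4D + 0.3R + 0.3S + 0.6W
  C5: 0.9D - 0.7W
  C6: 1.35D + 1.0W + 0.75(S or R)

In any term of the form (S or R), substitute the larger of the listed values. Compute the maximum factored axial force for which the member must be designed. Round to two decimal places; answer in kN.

1272.79 kN

(S or R) → R = 335.6 kN.
C1: 1.4(506.1) = 708.54
C2: 1.25(506.1) + 1.75(335.6) + 0.3(118.4) = 1255.45
C3: 1.25(506.1) + 1.75(335.6) + 0.3(176.2) = 1272.79
C4: 1.4(506.1) + 0.3(335.6) + 0.3(118.4) + 0.6(176.2) = 950.46
C5: 0.9(506.1) - 0.7(176.2) = 332.15
C6: 1.35(506.1) + 1.0(176.2) + 0.75(335.6) = 1111.14
The controlling combination is 3, giving 1272.79 kN.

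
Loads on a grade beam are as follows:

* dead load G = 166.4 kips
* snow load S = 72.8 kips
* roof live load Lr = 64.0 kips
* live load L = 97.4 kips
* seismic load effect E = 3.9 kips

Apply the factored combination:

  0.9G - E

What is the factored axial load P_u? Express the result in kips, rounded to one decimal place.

0.9(166.4) - 1.0(3.9) = 149.8 - 3.9 = 145.9
P_u = 145.9 kips.

145.9 kips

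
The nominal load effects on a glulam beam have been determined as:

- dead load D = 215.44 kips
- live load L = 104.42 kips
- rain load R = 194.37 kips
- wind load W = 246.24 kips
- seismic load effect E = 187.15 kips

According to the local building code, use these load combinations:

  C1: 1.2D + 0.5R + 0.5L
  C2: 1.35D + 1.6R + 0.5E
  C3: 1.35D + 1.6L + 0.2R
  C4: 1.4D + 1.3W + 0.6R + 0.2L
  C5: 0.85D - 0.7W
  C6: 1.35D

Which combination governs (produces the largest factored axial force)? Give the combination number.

C1: 1.2(215.44) + 0.5(194.37) + 0.5(104.42) = 407.92
C2: 1.35(215.44) + 1.6(194.37) + 0.5(187.15) = 290.84 + 310.99 + 93.58 = 695.41
C3: 1.35(215.44) + 1.6(104.42) + 0.2(194.37) = 496.79
C4: 1.4(215.44) + 1.3(246.24) + 0.6(194.37) + 0.2(104.42) = 301.62 + 320.11 + 116.62 + 20.88 = 759.23
C5: 0.85(215.44) - 0.7(246.24) = 10.76
C6: 1.35(215.44) = 290.84
The largest value is 759.23 kips from combination 4.

Combination 4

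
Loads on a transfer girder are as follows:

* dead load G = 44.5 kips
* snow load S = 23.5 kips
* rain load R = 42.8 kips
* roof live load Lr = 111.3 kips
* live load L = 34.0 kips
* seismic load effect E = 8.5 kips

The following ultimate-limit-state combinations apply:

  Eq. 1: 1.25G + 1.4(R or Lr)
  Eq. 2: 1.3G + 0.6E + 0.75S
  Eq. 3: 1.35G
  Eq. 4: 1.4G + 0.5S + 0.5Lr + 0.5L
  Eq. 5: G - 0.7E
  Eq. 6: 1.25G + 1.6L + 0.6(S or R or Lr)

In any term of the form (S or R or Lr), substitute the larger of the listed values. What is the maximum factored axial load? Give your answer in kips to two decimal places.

(R or Lr) → Lr = 111.3 kips; (S or R or Lr) → Lr = 111.3 kips.
Eq. 1: 1.25(44.5) + 1.4(111.3) = 55.63 + 155.82 = 211.45
Eq. 2: 1.3(44.5) + 0.6(8.5) + 0.75(23.5) = 57.85 + 5.10 + 17.63 = 80.58
Eq. 3: 1.35(44.5) = 60.08
Eq. 4: 1.4(44.5) + 0.5(23.5) + 0.5(111.3) + 0.5(34.0) = 62.30 + 11.75 + 55.65 + 17.00 = 146.70
Eq. 5: 1.0(44.5) - 0.7(8.5) = 44.50 - 5.95 = 38.55
Eq. 6: 1.25(44.5) + 1.6(34.0) + 0.6(111.3) = 55.63 + 54.40 + 66.78 = 176.81
Maximum is from combination 1.

211.45 kips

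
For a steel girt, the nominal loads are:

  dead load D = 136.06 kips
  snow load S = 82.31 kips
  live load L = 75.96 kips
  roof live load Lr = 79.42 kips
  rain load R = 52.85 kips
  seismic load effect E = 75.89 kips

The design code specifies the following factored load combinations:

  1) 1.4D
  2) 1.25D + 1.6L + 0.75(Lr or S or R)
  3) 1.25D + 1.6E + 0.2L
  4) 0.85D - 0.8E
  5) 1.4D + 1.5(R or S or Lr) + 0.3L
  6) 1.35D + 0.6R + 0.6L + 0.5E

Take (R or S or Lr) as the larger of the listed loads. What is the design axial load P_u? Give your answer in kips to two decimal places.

353.34 kips

(Lr or S or R) → S = 82.31 kips; (R or S or Lr) → S = 82.31 kips.
1) 1.4(136.06) = 190.48
2) 1.25(136.06) + 1.6(75.96) + 0.75(82.31) = 353.34
3) 1.25(136.06) + 1.6(75.89) + 0.2(75.96) = 170.08 + 121.42 + 15.19 = 306.69
4) 0.85(136.06) - 0.8(75.89) = 115.65 - 60.71 = 54.94
5) 1.4(136.06) + 1.5(82.31) + 0.3(75.96) = 190.48 + 123.47 + 22.79 = 336.74
6) 1.35(136.06) + 0.6(52.85) + 0.6(75.96) + 0.5(75.89) = 298.91
Combination 2 governs: P_u = 353.34 kips.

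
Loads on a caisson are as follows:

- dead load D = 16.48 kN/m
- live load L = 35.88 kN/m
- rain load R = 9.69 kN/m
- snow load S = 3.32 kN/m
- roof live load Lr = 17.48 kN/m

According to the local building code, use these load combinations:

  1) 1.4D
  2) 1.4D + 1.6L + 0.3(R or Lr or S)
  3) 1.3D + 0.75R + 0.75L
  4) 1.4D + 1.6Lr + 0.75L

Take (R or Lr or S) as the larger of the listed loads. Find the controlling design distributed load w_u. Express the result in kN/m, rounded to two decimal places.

85.72 kN/m

(R or Lr or S) → Lr = 17.48 kN/m.
1) 1.4(16.48) = 23.07
2) 1.4(16.48) + 1.6(35.88) + 0.3(17.48) = 85.72
3) 1.3(16.48) + 0.75(9.69) + 0.75(35.88) = 55.60
4) 1.4(16.48) + 1.6(17.48) + 0.75(35.88) = 77.95
Maximum is from combination 2.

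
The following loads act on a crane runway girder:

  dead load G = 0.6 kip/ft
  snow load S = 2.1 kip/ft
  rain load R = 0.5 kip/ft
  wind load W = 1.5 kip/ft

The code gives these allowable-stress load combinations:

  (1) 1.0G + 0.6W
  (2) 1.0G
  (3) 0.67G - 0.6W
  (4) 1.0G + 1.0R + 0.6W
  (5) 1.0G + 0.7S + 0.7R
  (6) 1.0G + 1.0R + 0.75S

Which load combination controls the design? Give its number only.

Combination 6

(1) 1.0(0.6) + 0.6(1.5) = 1.50
(2) 1.0(0.6) = 0.60
(3) 0.67(0.6) - 0.6(1.5) = -0.50
(4) 1.0(0.6) + 1.0(0.5) + 0.6(1.5) = 2.00
(5) 1.0(0.6) + 0.7(2.1) + 0.7(0.5) = 2.42
(6) 1.0(0.6) + 1.0(0.5) + 0.75(2.1) = 2.68
The largest value is 2.68 kip/ft from combination 6.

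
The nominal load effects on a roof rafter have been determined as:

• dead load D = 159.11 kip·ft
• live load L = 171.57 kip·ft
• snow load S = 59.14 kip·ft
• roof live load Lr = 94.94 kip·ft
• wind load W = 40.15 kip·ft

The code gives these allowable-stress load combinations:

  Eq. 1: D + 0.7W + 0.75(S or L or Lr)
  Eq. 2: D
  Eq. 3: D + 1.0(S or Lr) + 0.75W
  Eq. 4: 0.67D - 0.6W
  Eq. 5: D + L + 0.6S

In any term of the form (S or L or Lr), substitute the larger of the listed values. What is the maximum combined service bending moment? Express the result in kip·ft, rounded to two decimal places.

366.16 kip·ft

(S or L or Lr) → L = 171.57 kip·ft; (S or Lr) → Lr = 94.94 kip·ft.
Eq. 1: 1.0(159.11) + 0.7(40.15) + 0.75(171.57) = 315.89
Eq. 2: 1.0(159.11) = 159.11
Eq. 3: 1.0(159.11) + 1.0(94.94) + 0.75(40.15) = 284.16
Eq. 4: 0.67(159.11) - 0.6(40.15) = 82.51
Eq. 5: 1.0(159.11) + 1.0(171.57) + 0.6(59.14) = 366.16
Combination 5 governs: M = 366.16 kip·ft.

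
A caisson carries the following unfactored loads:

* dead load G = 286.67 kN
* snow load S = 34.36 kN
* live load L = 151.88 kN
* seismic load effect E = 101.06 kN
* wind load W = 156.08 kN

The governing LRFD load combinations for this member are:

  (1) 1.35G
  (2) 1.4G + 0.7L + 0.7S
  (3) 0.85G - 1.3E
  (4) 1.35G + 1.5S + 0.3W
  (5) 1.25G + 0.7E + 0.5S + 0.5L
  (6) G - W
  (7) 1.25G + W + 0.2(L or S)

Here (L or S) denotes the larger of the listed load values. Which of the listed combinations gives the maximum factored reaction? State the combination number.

Combination 7

(L or S) → L = 151.88 kN.
(1) 1.35(286.67) = 387.00
(2) 1.4(286.67) + 0.7(151.88) + 0.7(34.36) = 531.71
(3) 0.85(286.67) - 1.3(101.06) = 112.29
(4) 1.35(286.67) + 1.5(34.36) + 0.3(156.08) = 485.37
(5) 1.25(286.67) + 0.7(101.06) + 0.5(34.36) + 0.5(151.88) = 522.20
(6) 1.0(286.67) - 1.0(156.08) = 130.59
(7) 1.25(286.67) + 1.0(156.08) + 0.2(151.88) = 544.79
The largest value is 544.79 kN from combination 7.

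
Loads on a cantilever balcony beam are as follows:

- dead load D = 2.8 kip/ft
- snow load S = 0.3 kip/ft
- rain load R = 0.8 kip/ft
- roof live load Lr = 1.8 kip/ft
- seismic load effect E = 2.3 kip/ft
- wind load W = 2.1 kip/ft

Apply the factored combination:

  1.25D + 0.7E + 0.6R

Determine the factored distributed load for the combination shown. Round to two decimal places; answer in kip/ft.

5.59 kip/ft

1.25(2.8) + 0.7(2.3) + 0.6(0.8) = 3.50 + 1.61 + 0.48 = 5.59
w_u = 5.59 kip/ft.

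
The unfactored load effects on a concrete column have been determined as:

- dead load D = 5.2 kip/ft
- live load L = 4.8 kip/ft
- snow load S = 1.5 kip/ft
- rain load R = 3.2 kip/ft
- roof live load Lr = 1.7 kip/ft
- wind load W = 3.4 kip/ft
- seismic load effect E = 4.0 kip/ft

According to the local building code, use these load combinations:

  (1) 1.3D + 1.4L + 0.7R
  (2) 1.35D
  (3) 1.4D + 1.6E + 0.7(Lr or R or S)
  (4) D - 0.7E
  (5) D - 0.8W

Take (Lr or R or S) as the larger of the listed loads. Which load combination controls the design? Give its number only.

Combination 3

(Lr or R or S) → R = 3.2 kip/ft.
(1) 1.3(5.2) + 1.4(4.8) + 0.7(3.2) = 6.8 + 6.7 + 2.2 = 15.7
(2) 1.35(5.2) = 7.0
(3) 1.4(5.2) + 1.6(4.0) + 0.7(3.2) = 7.3 + 6.4 + 2.2 = 15.9
(4) 1.0(5.2) - 0.7(4.0) = 5.2 - 2.8 = 2.4
(5) 1.0(5.2) - 0.8(3.4) = 5.2 - 2.7 = 2.5
The largest value is 15.9 kip/ft from combination 3.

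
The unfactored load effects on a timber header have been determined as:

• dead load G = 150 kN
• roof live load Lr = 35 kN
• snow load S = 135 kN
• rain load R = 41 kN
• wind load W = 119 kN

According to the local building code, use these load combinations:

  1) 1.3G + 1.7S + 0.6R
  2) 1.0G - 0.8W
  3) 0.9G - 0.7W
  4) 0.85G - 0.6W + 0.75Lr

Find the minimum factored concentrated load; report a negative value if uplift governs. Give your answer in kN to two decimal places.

1) 1.3(150) + 1.7(135) + 0.6(41) = 449.10
2) 1.0(150) - 0.8(119) = 54.80
3) 0.9(150) - 0.7(119) = 51.70
4) 0.85(150) - 0.6(119) + 0.75(35) = 82.35
Combination 3 gives the minimum: 51.70 kN.

51.70 kN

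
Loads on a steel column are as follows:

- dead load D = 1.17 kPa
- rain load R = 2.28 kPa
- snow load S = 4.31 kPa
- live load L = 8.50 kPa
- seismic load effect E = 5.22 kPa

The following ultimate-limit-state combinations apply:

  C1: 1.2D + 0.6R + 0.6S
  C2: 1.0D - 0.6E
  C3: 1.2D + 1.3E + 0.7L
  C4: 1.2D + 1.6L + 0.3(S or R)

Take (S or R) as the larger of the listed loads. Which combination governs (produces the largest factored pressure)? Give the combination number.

(S or R) → S = 4.31 kPa.
C1: 1.2(1.17) + 0.6(2.28) + 0.6(4.31) = 1.40 + 1.37 + 2.59 = 5.36
C2: 1.0(1.17) - 0.6(5.22) = 1.17 - 3.13 = -1.96
C3: 1.2(1.17) + 1.3(5.22) + 0.7(8.50) = 1.40 + 6.79 + 5.95 = 14.14
C4: 1.2(1.17) + 1.6(8.50) + 0.3(4.31) = 16.30
The largest value is 16.30 kPa from combination 4.

Combination 4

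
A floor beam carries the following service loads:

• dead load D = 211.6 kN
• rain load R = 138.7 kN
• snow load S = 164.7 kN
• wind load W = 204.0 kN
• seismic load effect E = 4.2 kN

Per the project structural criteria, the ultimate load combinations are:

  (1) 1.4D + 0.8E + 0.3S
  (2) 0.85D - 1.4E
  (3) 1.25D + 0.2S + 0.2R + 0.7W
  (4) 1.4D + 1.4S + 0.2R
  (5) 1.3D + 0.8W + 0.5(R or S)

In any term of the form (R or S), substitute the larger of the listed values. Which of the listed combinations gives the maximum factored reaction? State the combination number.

(R or S) → S = 164.7 kN.
(1) 1.4(211.6) + 0.8(4.2) + 0.3(164.7) = 296.24 + 3.36 + 49.41 = 349.01
(2) 0.85(211.6) - 1.4(4.2) = 179.86 - 5.88 = 173.98
(3) 1.25(211.6) + 0.2(164.7) + 0.2(138.7) + 0.7(204.0) = 264.50 + 32.94 + 27.74 + 142.80 = 467.98
(4) 1.4(211.6) + 1.4(164.7) + 0.2(138.7) = 296.24 + 230.58 + 27.74 = 554.56
(5) 1.3(211.6) + 0.8(204.0) + 0.5(164.7) = 275.08 + 163.20 + 82.35 = 520.63
The largest value is 554.56 kN from combination 4.

Combination 4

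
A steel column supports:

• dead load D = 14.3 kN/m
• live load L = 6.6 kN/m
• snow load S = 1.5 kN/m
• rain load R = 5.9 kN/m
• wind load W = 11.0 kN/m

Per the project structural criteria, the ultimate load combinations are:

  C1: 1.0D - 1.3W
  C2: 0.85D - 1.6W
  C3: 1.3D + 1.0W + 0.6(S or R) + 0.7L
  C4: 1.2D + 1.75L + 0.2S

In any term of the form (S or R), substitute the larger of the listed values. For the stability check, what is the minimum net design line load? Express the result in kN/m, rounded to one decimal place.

-5.4 kN/m

(S or R) → R = 5.9 kN/m.
C1: 1.0(14.3) - 1.3(11.0) = 14.3 - 14.3 = 0.0
C2: 0.85(14.3) - 1.6(11.0) = 12.2 - 17.6 = -5.4
C3: 1.3(14.3) + 1.0(11.0) + 0.6(5.9) + 0.7(6.6) = 37.8
C4: 1.2(14.3) + 1.75(6.6) + 0.2(1.5) = 29.0
Combination 2 gives the minimum: -5.4 kN/m.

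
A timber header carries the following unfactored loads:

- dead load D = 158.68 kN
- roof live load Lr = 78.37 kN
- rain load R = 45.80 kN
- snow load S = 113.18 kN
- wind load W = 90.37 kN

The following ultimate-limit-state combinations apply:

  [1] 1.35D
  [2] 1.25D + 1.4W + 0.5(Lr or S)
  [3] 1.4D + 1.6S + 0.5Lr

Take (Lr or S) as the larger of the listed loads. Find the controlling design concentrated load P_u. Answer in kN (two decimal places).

(Lr or S) → S = 113.18 kN.
[1] 1.35(158.68) = 214.22
[2] 1.25(158.68) + 1.4(90.37) + 0.5(113.18) = 381.46
[3] 1.4(158.68) + 1.6(113.18) + 0.5(78.37) = 442.43
Combination 3 governs: P_u = 442.43 kN.

442.43 kN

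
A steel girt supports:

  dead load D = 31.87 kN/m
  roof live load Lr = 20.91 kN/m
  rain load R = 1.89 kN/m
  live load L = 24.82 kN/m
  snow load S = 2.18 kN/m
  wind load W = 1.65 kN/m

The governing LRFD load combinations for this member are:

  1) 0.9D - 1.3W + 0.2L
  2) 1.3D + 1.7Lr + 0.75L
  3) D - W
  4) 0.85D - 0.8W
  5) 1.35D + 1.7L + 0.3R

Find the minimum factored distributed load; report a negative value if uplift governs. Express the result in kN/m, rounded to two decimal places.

25.77 kN/m

1) 0.9(31.87) - 1.3(1.65) + 0.2(24.82) = 31.50
2) 1.3(31.87) + 1.7(20.91) + 0.75(24.82) = 95.59
3) 1.0(31.87) - 1.0(1.65) = 31.87 - 1.65 = 30.22
4) 0.85(31.87) - 0.8(1.65) = 27.09 - 1.32 = 25.77
5) 1.35(31.87) + 1.7(24.82) + 0.3(1.89) = 85.79
Combination 4 gives the minimum: 25.77 kN/m.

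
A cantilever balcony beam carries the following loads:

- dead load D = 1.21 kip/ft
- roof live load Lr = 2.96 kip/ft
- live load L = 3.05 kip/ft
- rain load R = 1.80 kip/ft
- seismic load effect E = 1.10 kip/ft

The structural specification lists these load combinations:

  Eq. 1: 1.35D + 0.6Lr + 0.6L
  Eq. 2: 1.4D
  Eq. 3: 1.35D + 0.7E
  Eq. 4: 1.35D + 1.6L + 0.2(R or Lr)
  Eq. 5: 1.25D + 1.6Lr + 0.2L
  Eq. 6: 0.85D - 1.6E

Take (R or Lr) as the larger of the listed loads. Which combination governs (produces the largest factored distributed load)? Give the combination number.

(R or Lr) → Lr = 2.96 kip/ft.
Eq. 1: 1.35(1.21) + 0.6(2.96) + 0.6(3.05) = 1.63 + 1.78 + 1.83 = 5.24
Eq. 2: 1.4(1.21) = 1.69
Eq. 3: 1.35(1.21) + 0.7(1.10) = 1.63 + 0.77 = 2.40
Eq. 4: 1.35(1.21) + 1.6(3.05) + 0.2(2.96) = 7.11
Eq. 5: 1.25(1.21) + 1.6(2.96) + 0.2(3.05) = 1.51 + 4.74 + 0.61 = 6.86
Eq. 6: 0.85(1.21) - 1.6(1.10) = 1.03 - 1.76 = -0.73
The largest value is 7.11 kip/ft from combination 4.

Combination 4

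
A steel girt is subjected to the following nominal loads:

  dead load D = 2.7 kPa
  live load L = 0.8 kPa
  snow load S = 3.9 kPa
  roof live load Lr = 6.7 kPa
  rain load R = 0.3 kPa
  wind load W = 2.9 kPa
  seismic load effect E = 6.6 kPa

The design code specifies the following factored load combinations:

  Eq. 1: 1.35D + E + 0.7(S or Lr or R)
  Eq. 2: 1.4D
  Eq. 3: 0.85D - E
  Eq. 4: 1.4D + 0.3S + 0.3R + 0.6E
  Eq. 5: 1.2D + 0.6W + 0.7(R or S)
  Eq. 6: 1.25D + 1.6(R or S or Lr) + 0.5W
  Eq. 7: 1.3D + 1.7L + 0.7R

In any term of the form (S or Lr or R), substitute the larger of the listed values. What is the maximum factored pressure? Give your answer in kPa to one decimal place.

15.5 kPa

(S or Lr or R) → Lr = 6.7 kPa; (R or S) → S = 3.9 kPa; (R or S or Lr) → Lr = 6.7 kPa.
Eq. 1: 1.35(2.7) + 1.0(6.6) + 0.7(6.7) = 3.6 + 6.6 + 4.7 = 14.9
Eq. 2: 1.4(2.7) = 3.8
Eq. 3: 0.85(2.7) - 1.0(6.6) = 2.3 - 6.6 = -4.3
Eq. 4: 1.4(2.7) + 0.3(3.9) + 0.3(0.3) + 0.6(6.6) = 9.0
Eq. 5: 1.2(2.7) + 0.6(2.9) + 0.7(3.9) = 7.7
Eq. 6: 1.25(2.7) + 1.6(6.7) + 0.5(2.9) = 15.5
Eq. 7: 1.3(2.7) + 1.7(0.8) + 0.7(0.3) = 3.5 + 1.4 + 0.2 = 5.1
Combination 6 governs: p_u = 15.5 kPa.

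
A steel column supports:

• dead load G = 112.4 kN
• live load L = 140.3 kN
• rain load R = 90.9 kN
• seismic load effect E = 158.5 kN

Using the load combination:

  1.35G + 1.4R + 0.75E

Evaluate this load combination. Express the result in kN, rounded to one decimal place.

1.35(112.4) + 1.4(90.9) + 0.75(158.5) = 397.9
P_u = 397.9 kN.

397.9 kN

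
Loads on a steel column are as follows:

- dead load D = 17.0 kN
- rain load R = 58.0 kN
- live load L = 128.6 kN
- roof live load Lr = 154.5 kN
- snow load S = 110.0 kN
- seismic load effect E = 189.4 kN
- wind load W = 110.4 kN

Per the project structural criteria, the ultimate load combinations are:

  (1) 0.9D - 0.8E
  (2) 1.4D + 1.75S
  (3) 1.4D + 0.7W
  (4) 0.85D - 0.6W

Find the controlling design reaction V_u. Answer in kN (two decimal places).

(1) 0.9(17.0) - 0.8(189.4) = 15.30 - 151.52 = -136.22
(2) 1.4(17.0) + 1.75(110.0) = 23.80 + 192.50 = 216.30
(3) 1.4(17.0) + 0.7(110.4) = 23.80 + 77.28 = 101.08
(4) 0.85(17.0) - 0.6(110.4) = 14.45 - 66.24 = -51.79
Combination 2 governs: V_u = 216.30 kN.

216.30 kN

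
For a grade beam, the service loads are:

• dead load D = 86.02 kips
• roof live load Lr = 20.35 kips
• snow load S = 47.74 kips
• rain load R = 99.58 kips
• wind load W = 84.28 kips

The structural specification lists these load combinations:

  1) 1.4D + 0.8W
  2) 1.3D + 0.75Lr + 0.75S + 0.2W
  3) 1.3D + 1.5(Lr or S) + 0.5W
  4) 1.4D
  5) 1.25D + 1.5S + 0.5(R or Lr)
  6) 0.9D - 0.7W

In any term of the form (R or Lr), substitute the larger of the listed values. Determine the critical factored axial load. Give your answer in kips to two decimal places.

228.93 kips

(Lr or S) → S = 47.74 kips; (R or Lr) → R = 99.58 kips.
1) 1.4(86.02) + 0.8(84.28) = 187.85
2) 1.3(86.02) + 0.75(20.35) + 0.75(47.74) + 0.2(84.28) = 179.75
3) 1.3(86.02) + 1.5(47.74) + 0.5(84.28) = 225.58
4) 1.4(86.02) = 120.43
5) 1.25(86.02) + 1.5(47.74) + 0.5(99.58) = 228.93
6) 0.9(86.02) - 0.7(84.28) = 18.42
The controlling combination is 5, giving 228.93 kips.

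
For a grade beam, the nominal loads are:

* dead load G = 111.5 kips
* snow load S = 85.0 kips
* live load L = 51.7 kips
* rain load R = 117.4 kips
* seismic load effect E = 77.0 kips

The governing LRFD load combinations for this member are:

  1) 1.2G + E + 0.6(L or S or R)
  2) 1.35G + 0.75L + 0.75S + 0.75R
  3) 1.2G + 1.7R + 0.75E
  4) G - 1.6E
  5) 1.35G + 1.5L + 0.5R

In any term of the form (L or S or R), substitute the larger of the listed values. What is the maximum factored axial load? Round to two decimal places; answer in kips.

(L or S or R) → R = 117.4 kips.
1) 1.2(111.5) + 1.0(77.0) + 0.6(117.4) = 133.80 + 77.00 + 70.44 = 281.24
2) 1.35(111.5) + 0.75(51.7) + 0.75(85.0) + 0.75(117.4) = 341.10
3) 1.2(111.5) + 1.7(117.4) + 0.75(77.0) = 133.80 + 199.58 + 57.75 = 391.13
4) 1.0(111.5) - 1.6(77.0) = 111.50 - 123.20 = -11.70
5) 1.35(111.5) + 1.5(51.7) + 0.5(117.4) = 150.53 + 77.55 + 58.70 = 286.78
The controlling combination is 3, giving 391.13 kips.

391.13 kips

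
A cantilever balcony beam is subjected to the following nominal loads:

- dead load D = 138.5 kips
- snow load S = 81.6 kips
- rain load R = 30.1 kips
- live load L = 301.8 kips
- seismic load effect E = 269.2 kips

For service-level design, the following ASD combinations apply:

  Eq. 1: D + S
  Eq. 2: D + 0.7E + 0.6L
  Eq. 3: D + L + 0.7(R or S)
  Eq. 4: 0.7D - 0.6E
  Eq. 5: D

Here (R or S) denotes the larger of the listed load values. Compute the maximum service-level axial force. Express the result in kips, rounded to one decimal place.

(R or S) → S = 81.6 kips.
Eq. 1: 1.0(138.5) + 1.0(81.6) = 138.5 + 81.6 = 220.1
Eq. 2: 1.0(138.5) + 0.7(269.2) + 0.6(301.8) = 138.5 + 188.4 + 181.1 = 508.0
Eq. 3: 1.0(138.5) + 1.0(301.8) + 0.7(81.6) = 138.5 + 301.8 + 57.1 = 497.4
Eq. 4: 0.7(138.5) - 0.6(269.2) = -64.6
Eq. 5: 1.0(138.5) = 138.5
Combination 2 governs: P = 508.0 kips.

508.0 kips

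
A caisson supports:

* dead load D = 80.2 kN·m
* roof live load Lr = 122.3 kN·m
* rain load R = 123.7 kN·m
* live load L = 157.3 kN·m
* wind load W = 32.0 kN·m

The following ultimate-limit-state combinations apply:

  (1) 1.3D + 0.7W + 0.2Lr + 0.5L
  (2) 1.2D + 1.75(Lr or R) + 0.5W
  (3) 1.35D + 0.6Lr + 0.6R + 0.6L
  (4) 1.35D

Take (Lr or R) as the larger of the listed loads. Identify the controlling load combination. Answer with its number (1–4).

Combination 3

(Lr or R) → R = 123.7 kN·m.
(1) 1.3(80.2) + 0.7(32.0) + 0.2(122.3) + 0.5(157.3) = 229.8
(2) 1.2(80.2) + 1.75(123.7) + 0.5(32.0) = 328.7
(3) 1.35(80.2) + 0.6(122.3) + 0.6(123.7) + 0.6(157.3) = 350.3
(4) 1.35(80.2) = 108.3
The largest value is 350.3 kN·m from combination 3.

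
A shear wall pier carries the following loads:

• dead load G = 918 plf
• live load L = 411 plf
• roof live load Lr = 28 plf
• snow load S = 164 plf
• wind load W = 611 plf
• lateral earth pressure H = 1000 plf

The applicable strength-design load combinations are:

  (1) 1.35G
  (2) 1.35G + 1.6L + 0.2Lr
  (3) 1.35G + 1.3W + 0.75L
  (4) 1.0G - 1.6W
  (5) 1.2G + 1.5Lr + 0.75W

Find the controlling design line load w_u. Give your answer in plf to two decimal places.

(1) 1.35(918) = 1239.30
(2) 1.35(918) + 1.6(411) + 0.2(28) = 1239.30 + 657.60 + 5.60 = 1902.50
(3) 1.35(918) + 1.3(611) + 0.75(411) = 1239.30 + 794.30 + 308.25 = 2341.85
(4) 1.0(918) - 1.6(611) = 918.00 - 977.60 = -59.60
(5) 1.2(918) + 1.5(28) + 0.75(611) = 1101.60 + 42.00 + 458.25 = 1601.85
The controlling combination is 3, giving 2341.85 plf.

2341.85 plf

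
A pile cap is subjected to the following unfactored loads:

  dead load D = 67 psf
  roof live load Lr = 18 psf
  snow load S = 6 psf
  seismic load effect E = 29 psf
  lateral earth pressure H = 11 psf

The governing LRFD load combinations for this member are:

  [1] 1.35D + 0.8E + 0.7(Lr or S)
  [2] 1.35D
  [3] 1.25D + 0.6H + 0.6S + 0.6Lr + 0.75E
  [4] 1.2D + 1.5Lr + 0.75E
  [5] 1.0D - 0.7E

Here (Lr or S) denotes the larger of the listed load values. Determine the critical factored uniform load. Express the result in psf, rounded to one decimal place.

129.2 psf

(Lr or S) → Lr = 18 psf.
[1] 1.35(67) + 0.8(29) + 0.7(18) = 90.5 + 23.2 + 12.6 = 126.3
[2] 1.35(67) = 90.5
[3] 1.25(67) + 0.6(11) + 0.6(6) + 0.6(18) + 0.75(29) = 126.5
[4] 1.2(67) + 1.5(18) + 0.75(29) = 80.4 + 27.0 + 21.8 = 129.2
[5] 1.0(67) - 0.7(29) = 67.0 - 20.3 = 46.7
The controlling combination is 4, giving 129.2 psf.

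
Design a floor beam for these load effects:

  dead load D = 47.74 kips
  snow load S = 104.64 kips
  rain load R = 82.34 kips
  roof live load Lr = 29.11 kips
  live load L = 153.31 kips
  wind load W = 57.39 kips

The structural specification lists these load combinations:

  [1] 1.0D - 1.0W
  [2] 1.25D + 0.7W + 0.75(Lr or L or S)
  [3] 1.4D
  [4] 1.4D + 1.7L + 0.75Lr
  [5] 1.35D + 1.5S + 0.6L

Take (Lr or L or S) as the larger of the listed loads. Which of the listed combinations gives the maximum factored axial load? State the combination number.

Combination 4

(Lr or L or S) → L = 153.31 kips.
[1] 1.0(47.74) - 1.0(57.39) = -9.65
[2] 1.25(47.74) + 0.7(57.39) + 0.75(153.31) = 214.83
[3] 1.4(47.74) = 66.84
[4] 1.4(47.74) + 1.7(153.31) + 0.75(29.11) = 349.30
[5] 1.35(47.74) + 1.5(104.64) + 0.6(153.31) = 313.40
The largest value is 349.30 kips from combination 4.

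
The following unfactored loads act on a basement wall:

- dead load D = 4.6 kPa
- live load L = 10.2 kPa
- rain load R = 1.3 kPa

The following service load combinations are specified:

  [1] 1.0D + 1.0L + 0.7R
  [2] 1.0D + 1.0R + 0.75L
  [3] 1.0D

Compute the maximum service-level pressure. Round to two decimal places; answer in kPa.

[1] 1.0(4.6) + 1.0(10.2) + 0.7(1.3) = 15.71
[2] 1.0(4.6) + 1.0(1.3) + 0.75(10.2) = 13.55
[3] 1.0(4.6) = 4.60
The controlling combination is 1, giving 15.71 kPa.

15.71 kPa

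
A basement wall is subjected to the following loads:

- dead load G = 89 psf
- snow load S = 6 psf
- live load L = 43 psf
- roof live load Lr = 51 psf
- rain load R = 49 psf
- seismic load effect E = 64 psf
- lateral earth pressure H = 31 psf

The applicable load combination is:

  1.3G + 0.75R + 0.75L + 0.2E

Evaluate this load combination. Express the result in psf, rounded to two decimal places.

1.3(89) + 0.75(49) + 0.75(43) + 0.2(64) = 115.70 + 36.75 + 32.25 + 12.80 = 197.50
q_u = 197.50 psf.

197.50 psf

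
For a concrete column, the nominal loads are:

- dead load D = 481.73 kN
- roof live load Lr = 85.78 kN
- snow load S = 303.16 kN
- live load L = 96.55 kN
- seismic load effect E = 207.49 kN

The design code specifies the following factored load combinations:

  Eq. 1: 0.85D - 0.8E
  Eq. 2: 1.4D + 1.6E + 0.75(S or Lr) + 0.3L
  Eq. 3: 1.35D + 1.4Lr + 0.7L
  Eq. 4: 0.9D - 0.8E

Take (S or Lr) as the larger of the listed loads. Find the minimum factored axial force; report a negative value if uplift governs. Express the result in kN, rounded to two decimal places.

243.48 kN

(S or Lr) → S = 303.16 kN.
Eq. 1: 0.85(481.73) - 0.8(207.49) = 409.47 - 165.99 = 243.48
Eq. 2: 1.4(481.73) + 1.6(207.49) + 0.75(303.16) + 0.3(96.55) = 674.42 + 331.98 + 227.37 + 28.97 = 1262.74
Eq. 3: 1.35(481.73) + 1.4(85.78) + 0.7(96.55) = 838.01
Eq. 4: 0.9(481.73) - 0.8(207.49) = 433.56 - 165.99 = 267.57
Combination 1 gives the minimum: 243.48 kN.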